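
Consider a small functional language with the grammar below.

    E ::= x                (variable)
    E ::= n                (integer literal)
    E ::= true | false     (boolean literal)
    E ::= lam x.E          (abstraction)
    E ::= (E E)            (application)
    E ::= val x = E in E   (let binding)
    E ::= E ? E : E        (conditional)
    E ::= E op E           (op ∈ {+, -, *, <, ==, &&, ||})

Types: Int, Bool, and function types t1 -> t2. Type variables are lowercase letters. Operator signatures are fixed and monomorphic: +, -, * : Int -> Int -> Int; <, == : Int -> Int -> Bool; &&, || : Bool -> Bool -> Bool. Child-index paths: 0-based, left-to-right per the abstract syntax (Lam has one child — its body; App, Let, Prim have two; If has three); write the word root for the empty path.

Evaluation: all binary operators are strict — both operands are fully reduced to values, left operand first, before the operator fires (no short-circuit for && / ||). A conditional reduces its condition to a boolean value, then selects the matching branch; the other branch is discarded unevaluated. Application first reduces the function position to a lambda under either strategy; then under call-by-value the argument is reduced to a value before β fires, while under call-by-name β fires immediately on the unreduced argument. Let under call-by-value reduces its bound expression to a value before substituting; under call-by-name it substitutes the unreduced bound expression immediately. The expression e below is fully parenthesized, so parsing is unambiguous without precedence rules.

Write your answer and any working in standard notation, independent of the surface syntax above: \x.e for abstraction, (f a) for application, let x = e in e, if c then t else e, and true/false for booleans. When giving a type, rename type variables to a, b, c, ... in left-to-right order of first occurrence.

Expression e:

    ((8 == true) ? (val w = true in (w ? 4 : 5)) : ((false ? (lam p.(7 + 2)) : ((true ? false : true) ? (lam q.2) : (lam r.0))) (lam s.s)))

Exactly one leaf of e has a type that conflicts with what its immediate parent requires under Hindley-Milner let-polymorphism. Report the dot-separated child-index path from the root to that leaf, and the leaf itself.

Answer: 0.1 : true

Working:
  unify Int ~ Int
  unify Bool ~ Int
  FAIL: mismatch Bool ~ Int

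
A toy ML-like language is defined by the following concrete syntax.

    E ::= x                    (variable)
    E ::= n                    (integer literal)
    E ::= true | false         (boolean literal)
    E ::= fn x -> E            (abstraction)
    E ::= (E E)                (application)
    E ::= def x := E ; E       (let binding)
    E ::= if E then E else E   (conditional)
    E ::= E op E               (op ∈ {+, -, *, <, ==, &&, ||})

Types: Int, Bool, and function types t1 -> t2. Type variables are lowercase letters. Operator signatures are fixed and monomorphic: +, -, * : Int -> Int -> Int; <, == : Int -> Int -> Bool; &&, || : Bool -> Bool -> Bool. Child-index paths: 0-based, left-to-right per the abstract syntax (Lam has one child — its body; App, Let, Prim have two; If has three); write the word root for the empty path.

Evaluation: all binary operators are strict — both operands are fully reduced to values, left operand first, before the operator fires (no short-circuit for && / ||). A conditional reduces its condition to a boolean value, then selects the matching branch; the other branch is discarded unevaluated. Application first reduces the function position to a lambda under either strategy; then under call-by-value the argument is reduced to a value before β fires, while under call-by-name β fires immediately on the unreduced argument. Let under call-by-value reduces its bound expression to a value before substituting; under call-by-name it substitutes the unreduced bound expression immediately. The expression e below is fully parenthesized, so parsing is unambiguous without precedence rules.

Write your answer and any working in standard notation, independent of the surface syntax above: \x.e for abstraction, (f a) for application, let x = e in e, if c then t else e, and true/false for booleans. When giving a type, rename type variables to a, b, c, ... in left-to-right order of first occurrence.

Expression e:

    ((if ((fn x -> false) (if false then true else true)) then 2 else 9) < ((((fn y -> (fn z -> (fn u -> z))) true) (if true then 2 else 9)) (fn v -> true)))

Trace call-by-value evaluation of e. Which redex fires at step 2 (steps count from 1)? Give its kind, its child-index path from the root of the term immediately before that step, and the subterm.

Working:
step 0: ((if ((\x.false) (if false then true else true)) then 2 else 9) < ((((\y.(\z.(\u.z))) true) (if true then 2 else 9)) (\v.true)))
step 1: [if@0.0.1] ((if ((\x.false) true) then 2 else 9) < ((((\y.(\z.(\u.z))) true) (if true then 2 else 9)) (\v.true)))
step 2: [beta@0.0] ((if false then 2 else 9) < ((((\y.(\z.(\u.z))) true) (if true then 2 else 9)) (\v.true)))

Answer: beta at 0.0 : ((\x.false) true)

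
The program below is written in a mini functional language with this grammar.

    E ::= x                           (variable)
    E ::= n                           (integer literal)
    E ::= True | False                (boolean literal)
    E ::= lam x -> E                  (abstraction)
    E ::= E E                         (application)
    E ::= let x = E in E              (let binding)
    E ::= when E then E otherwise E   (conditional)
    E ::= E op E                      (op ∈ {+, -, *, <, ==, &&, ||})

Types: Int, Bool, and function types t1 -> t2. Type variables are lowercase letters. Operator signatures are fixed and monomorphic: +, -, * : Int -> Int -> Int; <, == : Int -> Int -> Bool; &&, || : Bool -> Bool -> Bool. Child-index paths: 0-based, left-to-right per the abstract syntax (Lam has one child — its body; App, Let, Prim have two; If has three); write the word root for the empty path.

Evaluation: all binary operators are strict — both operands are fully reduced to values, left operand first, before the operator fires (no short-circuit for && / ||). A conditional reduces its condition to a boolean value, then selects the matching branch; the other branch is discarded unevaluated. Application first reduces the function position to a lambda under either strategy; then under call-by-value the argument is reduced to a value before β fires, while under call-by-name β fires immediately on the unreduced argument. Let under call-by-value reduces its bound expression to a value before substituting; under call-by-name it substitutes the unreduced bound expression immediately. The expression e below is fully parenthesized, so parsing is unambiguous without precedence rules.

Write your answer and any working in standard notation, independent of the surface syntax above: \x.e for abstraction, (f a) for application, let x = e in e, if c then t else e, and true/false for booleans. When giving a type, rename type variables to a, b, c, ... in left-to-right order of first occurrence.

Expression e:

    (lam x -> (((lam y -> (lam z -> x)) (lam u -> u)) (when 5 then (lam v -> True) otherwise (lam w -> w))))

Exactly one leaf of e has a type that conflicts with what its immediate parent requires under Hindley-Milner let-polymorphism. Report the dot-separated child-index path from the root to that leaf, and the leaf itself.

Working:
x : a
\z._ : c -> a
\y._ : b -> c -> a
u : d
\u._ : d -> d
  unify b -> c -> a ~ (d -> d) -> e
  unify b ~ d -> d
  unify c -> a ~ e
_ _ : c -> a
  unify Int ~ Bool
  FAIL: mismatch Int ~ Bool

Answer: 0.1.0 : 5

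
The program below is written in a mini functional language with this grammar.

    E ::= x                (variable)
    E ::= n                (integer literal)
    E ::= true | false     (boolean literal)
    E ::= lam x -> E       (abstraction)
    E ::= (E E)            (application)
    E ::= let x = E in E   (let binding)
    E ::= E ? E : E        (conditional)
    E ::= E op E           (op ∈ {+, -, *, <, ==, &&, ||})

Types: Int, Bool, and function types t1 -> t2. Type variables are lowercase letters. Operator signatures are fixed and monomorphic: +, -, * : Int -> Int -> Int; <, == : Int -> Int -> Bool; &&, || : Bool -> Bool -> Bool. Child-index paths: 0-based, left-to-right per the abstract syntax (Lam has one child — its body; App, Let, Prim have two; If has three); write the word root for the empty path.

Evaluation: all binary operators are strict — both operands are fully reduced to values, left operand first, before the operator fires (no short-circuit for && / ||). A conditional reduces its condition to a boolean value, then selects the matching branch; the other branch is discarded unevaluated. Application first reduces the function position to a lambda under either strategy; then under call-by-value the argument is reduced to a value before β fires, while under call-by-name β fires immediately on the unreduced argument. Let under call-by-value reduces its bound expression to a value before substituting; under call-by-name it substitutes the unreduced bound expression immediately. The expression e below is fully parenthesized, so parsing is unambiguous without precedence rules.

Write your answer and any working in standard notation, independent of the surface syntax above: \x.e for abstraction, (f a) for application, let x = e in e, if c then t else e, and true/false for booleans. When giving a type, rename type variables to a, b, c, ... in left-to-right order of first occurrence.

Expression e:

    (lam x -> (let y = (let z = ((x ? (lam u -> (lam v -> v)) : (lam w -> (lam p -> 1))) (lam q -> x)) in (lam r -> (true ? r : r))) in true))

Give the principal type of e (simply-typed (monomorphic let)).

Derivation:
x : a
  unify a ~ Bool
v : c
\v._ : c -> c
\u._ : b -> c -> c
\p._ : e -> Int
\w._ : d -> e -> Int
  unify b -> c -> c ~ d -> e -> Int
  unify b ~ d
  unify c -> c ~ e -> Int
  unify c ~ e
  unify e ~ Int
x : Bool
\q._ : f -> Bool
  unify d -> Int -> Int ~ (f -> Bool) -> g
  unify d ~ f -> Bool
  unify Int -> Int ~ g
_ _ : Int -> Int
let z : Int -> Int
  unify Bool ~ Bool
r : h
r : h
  unify h ~ h
\r._ : h -> h
let y : h -> h
\x._ : Bool -> Bool

Answer: Bool -> Bool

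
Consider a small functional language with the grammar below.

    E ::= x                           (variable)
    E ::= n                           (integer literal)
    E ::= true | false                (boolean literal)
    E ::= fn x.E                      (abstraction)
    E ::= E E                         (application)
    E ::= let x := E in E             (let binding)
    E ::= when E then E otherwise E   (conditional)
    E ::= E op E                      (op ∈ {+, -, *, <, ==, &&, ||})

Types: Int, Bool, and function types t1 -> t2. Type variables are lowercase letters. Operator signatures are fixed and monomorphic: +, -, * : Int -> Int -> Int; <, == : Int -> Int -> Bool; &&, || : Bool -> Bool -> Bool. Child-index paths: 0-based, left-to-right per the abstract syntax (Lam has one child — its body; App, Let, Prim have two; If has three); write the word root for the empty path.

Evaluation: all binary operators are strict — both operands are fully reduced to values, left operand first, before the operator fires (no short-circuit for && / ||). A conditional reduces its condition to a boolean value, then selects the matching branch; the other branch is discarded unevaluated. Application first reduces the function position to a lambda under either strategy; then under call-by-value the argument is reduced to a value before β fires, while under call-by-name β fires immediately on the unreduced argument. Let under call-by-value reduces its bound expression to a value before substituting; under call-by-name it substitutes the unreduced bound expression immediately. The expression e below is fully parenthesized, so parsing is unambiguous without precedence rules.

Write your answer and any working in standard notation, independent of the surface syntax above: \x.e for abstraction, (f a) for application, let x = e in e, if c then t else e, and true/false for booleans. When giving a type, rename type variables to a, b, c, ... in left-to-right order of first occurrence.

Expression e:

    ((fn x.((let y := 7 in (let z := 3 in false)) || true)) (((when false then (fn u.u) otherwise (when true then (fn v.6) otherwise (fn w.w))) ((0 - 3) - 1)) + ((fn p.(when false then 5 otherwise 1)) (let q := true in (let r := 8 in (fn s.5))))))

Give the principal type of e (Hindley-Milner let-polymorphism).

Trace:
let y : Int
let z : Int
  unify Bool ~ Bool
  unify Bool ~ Bool
\x._ : a -> Bool
  unify Bool ~ Bool
u : b
\u._ : b -> b
  unify Bool ~ Bool
\v._ : c -> Int
w : d
\w._ : d -> d
  unify c -> Int ~ d -> d
  unify c ~ d
  unify Int ~ d
  unify b -> b ~ Int -> Int
  unify b ~ Int
  unify Int ~ Int
  unify Int ~ Int
  unify Int ~ Int
  unify Int ~ Int
  unify Int ~ Int
  unify Int -> Int ~ Int -> e
  unify Int ~ Int
  unify Int ~ e
_ _ : Int
  unify Int ~ Int
  unify Bool ~ Bool
  unify Int ~ Int
\p._ : f -> Int
let q : Bool
let r : Int
\s._ : g -> Int
  unify f -> Int ~ (g -> Int) -> h
  unify f ~ g -> Int
  unify Int ~ h
_ _ : Int
  unify Int ~ Int
  unify a -> Bool ~ Int -> i
  unify a ~ Int
  unify Bool ~ i
_ _ : Bool

Answer: Bool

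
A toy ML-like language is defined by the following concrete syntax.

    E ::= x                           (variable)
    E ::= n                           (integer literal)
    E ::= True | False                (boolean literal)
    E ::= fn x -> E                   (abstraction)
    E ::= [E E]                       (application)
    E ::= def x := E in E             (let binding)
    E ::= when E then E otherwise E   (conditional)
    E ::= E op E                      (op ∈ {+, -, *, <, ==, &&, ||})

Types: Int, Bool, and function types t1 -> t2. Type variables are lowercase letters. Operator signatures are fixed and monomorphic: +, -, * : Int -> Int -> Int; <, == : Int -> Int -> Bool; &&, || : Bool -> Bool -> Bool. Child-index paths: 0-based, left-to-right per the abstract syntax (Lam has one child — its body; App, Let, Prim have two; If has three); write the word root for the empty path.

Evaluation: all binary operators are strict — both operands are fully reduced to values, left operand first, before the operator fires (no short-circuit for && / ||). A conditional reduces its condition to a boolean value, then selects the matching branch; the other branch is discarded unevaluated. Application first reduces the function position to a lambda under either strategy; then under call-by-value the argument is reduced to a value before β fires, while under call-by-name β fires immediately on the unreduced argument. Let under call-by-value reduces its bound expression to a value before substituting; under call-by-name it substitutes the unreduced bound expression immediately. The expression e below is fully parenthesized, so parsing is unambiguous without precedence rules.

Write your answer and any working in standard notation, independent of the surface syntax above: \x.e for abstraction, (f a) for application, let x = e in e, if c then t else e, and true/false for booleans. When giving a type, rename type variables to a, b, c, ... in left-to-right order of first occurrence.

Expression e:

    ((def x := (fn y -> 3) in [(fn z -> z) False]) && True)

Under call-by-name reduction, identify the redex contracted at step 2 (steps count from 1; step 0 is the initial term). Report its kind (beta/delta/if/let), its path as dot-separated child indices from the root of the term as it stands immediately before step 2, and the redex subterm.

Working:
step 0: ((let x = (\y.3) in ((\z.z) false)) && true)
step 1: [let@0] (((\z.z) false) && true)
step 2: [beta@0] (false && true)

Answer: beta at 0 : ((\z.z) false)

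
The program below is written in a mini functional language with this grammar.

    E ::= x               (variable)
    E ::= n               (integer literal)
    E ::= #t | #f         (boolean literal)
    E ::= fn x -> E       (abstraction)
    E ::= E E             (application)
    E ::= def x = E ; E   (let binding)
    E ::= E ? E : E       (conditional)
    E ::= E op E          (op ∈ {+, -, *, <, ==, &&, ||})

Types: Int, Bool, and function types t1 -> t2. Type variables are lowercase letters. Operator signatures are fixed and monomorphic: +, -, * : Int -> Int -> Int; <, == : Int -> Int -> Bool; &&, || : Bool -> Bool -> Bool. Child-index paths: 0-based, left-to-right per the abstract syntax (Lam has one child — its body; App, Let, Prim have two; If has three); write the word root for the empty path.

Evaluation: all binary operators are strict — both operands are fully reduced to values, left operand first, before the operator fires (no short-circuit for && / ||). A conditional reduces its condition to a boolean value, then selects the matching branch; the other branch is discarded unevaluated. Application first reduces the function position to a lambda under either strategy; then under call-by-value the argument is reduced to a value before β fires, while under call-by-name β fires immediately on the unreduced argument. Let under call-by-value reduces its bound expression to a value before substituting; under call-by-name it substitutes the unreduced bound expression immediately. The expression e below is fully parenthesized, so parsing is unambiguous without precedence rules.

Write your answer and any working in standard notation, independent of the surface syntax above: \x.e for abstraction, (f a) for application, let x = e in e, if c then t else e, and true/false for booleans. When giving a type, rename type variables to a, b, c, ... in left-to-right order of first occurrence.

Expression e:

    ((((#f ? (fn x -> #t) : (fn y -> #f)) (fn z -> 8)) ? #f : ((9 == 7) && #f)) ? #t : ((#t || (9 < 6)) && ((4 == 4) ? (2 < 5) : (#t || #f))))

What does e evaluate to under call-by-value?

Working:
step 0: (if (if ((if false then (\x.true) else (\y.false)) (\z.8)) then false else ((9 == 7) && false)) then true else ((true || (9 < 6)) && (if (4 == 4) then (2 < 5) else (true || false))))
step 1: [if@0.0.0] (if (if ((\y.false) (\z.8)) then false else ((9 == 7) && false)) then true else ((true || (9 < 6)) && (if (4 == 4) then (2 < 5) else (true || false))))
step 2: [beta@0.0] (if (if false then false else ((9 == 7) && false)) then true else ((true || (9 < 6)) && (if (4 == 4) then (2 < 5) else (true || false))))
step 3: [if@0] (if ((9 == 7) && false) then true else ((true || (9 < 6)) && (if (4 == 4) then (2 < 5) else (true || false))))
step 4: [delta@0.0] (if (false && false) then true else ((true || (9 < 6)) && (if (4 == 4) then (2 < 5) else (true || false))))
step 5: [delta@0] (if false then true else ((true || (9 < 6)) && (if (4 == 4) then (2 < 5) else (true || false))))
step 6: [if@root] ((true || (9 < 6)) && (if (4 == 4) then (2 < 5) else (true || false)))
step 7: [delta@0.1] ((true || false) && (if (4 == 4) then (2 < 5) else (true || false)))
step 8: [delta@0] (true && (if (4 == 4) then (2 < 5) else (true || false)))
step 9: [delta@1.0] (true && (if true then (2 < 5) else (true || false)))
step 10: [if@1] (true && (2 < 5))
step 11: [delta@1] (true && true)
step 12: [delta@root] true

Answer: true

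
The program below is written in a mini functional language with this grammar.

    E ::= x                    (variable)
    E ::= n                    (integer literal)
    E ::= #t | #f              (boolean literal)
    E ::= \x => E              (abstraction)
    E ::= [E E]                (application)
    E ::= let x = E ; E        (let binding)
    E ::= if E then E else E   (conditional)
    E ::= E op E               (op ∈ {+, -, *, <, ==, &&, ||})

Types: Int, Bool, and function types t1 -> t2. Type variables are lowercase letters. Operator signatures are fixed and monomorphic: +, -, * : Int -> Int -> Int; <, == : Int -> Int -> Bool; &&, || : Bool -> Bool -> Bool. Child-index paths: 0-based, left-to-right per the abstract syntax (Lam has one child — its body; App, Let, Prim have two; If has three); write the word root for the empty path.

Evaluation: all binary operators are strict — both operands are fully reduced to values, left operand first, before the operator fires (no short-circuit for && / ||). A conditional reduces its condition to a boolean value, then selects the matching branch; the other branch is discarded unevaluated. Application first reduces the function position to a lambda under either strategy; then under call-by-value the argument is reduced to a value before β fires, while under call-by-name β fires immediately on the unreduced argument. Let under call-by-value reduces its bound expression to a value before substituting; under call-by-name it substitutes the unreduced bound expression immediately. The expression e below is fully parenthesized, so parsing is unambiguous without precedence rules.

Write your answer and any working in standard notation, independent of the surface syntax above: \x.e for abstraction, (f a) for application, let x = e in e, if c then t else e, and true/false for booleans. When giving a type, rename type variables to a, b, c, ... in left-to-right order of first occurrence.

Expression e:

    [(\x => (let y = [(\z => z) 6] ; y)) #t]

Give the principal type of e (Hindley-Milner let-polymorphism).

Trace:
z : b
\z._ : b -> b
  unify b -> b ~ Int -> c
  unify b ~ Int
  unify Int ~ c
_ _ : Int
let y : Int
y : Int
\x._ : a -> Int
  unify a -> Int ~ Bool -> d
  unify a ~ Bool
  unify Int ~ d
_ _ : Int

Answer: Int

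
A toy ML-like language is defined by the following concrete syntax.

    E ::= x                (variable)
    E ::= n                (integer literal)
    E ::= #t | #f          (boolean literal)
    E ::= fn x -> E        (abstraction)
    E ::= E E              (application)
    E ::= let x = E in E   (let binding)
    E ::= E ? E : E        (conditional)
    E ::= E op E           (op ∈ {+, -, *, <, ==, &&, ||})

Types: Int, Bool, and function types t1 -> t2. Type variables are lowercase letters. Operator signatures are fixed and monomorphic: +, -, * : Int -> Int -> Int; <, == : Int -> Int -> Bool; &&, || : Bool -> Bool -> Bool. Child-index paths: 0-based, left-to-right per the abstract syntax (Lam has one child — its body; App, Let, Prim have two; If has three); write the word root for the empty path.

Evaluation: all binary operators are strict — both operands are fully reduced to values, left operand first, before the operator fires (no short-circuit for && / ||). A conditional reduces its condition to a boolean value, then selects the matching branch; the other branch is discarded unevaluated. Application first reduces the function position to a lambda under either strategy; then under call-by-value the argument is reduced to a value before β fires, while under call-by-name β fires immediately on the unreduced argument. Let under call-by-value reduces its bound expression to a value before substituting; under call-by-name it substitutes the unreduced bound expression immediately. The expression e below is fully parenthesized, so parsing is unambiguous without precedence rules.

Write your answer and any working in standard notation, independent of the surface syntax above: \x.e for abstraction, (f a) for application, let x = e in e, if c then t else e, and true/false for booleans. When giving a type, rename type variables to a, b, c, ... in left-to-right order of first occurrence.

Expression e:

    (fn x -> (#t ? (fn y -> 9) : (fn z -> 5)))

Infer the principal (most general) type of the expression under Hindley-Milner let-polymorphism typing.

Working:
  unify Bool ~ Bool
\y._ : b -> Int
\z._ : c -> Int
  unify b -> Int ~ c -> Int
  unify b ~ c
  unify Int ~ Int
\x._ : a -> c -> Int

Answer: a -> b -> Int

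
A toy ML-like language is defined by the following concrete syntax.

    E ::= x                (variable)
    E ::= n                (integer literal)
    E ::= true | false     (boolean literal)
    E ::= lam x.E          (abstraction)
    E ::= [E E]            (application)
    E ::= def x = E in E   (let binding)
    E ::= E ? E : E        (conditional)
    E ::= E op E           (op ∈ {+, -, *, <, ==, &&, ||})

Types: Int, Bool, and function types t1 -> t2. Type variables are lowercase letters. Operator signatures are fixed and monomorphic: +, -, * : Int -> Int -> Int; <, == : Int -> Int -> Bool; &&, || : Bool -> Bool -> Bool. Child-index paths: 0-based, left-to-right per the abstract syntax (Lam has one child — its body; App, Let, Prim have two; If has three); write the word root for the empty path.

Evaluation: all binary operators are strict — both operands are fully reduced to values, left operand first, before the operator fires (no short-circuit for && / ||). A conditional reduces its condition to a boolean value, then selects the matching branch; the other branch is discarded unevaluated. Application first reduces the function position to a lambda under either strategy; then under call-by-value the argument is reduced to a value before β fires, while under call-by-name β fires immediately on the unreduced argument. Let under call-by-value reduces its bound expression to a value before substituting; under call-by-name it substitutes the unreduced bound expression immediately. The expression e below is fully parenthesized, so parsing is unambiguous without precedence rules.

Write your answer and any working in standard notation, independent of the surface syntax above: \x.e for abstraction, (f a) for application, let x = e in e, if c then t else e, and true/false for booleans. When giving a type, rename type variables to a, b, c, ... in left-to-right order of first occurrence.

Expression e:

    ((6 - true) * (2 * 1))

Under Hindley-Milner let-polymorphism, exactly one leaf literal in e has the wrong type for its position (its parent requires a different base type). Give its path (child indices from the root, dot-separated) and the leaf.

Trace:
  unify Int ~ Int
  unify Bool ~ Int
  FAIL: mismatch Bool ~ Int

Answer: 0.1 : true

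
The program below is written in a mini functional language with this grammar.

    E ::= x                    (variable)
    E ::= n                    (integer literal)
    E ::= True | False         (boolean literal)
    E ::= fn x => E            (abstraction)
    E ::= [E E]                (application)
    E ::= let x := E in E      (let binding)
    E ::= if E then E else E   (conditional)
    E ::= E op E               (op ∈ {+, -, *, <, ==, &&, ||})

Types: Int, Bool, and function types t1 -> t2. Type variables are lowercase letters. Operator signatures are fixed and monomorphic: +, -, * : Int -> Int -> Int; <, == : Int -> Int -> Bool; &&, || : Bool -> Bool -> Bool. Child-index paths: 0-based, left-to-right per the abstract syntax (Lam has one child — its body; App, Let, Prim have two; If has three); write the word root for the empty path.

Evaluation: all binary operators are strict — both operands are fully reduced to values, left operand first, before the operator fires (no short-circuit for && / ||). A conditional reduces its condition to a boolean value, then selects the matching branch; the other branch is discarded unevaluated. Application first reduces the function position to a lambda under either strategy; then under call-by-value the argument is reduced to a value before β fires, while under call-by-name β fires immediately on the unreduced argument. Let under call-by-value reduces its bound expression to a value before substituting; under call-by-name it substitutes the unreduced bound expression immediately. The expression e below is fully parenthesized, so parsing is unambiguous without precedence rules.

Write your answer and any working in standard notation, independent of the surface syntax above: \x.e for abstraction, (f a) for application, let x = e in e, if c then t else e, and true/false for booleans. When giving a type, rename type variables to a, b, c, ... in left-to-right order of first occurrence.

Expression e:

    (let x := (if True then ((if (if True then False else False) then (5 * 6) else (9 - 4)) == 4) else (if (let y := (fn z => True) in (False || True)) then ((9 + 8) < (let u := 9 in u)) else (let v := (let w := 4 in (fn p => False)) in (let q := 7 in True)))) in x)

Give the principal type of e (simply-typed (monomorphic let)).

Trace:
  unify Bool ~ Bool
  unify Bool ~ Bool
  unify Bool ~ Bool
  unify Bool ~ Bool
  unify Int ~ Int
  unify Int ~ Int
  unify Int ~ Int
  unify Int ~ Int
  unify Int ~ Int
  unify Int ~ Int
  unify Int ~ Int
\z._ : a -> Bool
let y : a -> Bool
  unify Bool ~ Bool
  unify Bool ~ Bool
  unify Bool ~ Bool
  unify Int ~ Int
  unify Int ~ Int
  unify Int ~ Int
let u : Int
u : Int
  unify Int ~ Int
let w : Int
\p._ : b -> Bool
let v : b -> Bool
let q : Int
  unify Bool ~ Bool
  unify Bool ~ Bool
let x : Bool
x : Bool

Answer: Bool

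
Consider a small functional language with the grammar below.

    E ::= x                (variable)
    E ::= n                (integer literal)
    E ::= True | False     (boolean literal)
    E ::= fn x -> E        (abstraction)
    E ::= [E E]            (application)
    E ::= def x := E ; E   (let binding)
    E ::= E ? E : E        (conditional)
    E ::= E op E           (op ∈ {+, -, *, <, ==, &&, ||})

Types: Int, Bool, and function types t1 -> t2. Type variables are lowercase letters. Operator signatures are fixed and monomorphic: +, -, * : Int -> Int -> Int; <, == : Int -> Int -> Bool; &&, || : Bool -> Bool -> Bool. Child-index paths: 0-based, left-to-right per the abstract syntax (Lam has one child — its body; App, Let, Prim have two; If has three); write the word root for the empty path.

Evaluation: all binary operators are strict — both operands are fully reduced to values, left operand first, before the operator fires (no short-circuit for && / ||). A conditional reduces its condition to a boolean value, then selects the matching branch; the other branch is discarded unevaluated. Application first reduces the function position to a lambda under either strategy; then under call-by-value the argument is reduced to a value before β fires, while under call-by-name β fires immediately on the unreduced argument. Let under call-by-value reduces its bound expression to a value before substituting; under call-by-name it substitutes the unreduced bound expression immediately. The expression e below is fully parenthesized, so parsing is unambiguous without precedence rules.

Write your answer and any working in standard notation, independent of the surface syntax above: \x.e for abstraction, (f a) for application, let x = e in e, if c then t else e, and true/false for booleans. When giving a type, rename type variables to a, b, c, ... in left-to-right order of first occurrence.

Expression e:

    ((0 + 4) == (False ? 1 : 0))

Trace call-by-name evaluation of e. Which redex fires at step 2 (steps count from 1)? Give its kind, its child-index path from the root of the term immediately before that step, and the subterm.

Trace:
step 0: ((0 + 4) == (if false then 1 else 0))
step 1: [delta@0] (4 == (if false then 1 else 0))
step 2: [if@1] (4 == 0)

Answer: if at 1 : (if false then 1 else 0)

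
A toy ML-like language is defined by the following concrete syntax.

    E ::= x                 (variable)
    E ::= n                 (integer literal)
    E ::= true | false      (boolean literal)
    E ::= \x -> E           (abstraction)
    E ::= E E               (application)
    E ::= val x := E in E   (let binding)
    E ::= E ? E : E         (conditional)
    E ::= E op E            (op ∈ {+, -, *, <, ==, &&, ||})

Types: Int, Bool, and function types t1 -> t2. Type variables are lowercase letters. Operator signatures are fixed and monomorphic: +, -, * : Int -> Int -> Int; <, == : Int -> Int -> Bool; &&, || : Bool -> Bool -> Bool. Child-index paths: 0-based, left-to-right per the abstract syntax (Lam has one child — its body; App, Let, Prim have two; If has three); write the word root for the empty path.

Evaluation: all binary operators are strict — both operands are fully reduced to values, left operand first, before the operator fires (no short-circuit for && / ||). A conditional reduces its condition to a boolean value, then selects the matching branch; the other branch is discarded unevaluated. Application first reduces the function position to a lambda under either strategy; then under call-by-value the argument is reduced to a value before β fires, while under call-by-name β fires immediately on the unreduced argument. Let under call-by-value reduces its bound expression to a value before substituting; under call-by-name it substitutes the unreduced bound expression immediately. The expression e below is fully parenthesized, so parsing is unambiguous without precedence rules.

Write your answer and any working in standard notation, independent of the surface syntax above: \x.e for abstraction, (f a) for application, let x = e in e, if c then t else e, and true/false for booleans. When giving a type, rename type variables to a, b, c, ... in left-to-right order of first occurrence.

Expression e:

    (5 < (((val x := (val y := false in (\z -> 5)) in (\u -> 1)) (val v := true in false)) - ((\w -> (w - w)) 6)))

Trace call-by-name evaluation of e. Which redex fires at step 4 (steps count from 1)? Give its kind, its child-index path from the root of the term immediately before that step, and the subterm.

Answer: delta at 1.1 : (6 - 6)

Working:
step 0: (5 < (((let x = (let y = false in (\z.5)) in (\u.1)) (let v = true in false)) - ((\w.(w - w)) 6)))
step 1: [let@1.0.0] (5 < (((\u.1) (let v = true in false)) - ((\w.(w - w)) 6)))
step 2: [beta@1.0] (5 < (1 - ((\w.(w - w)) 6)))
step 3: [beta@1.1] (5 < (1 - (6 - 6)))
step 4: [delta@1.1] (5 < (1 - 0))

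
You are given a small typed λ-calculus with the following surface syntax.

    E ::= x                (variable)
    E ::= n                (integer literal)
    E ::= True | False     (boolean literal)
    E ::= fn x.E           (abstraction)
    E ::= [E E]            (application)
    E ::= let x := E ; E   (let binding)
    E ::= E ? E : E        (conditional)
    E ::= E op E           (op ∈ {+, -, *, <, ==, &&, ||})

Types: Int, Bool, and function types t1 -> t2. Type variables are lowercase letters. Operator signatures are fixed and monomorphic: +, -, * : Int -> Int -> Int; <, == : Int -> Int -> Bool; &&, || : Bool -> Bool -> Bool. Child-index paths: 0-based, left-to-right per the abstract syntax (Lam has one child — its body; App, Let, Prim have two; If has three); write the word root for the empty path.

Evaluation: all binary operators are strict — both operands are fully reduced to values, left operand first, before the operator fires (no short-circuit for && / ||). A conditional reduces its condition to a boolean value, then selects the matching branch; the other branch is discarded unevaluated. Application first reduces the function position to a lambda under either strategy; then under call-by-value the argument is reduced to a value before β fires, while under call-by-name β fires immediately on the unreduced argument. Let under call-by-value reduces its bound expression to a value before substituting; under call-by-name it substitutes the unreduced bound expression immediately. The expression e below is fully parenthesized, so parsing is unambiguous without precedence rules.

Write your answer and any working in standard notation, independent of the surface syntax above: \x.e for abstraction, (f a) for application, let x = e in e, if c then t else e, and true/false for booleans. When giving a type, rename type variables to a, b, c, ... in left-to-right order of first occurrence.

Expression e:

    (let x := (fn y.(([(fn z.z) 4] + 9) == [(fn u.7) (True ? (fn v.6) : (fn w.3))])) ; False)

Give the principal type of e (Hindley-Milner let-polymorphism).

Answer: Bool

Working:
z : b
\z._ : b -> b
  unify b -> b ~ Int -> c
  unify b ~ Int
  unify Int ~ c
_ _ : Int
  unify Int ~ Int
  unify Int ~ Int
  unify Int ~ Int
\u._ : d -> Int
  unify Bool ~ Bool
\v._ : e -> Int
\w._ : f -> Int
  unify e -> Int ~ f -> Int
  unify e ~ f
  unify Int ~ Int
  unify d -> Int ~ (f -> Int) -> g
  unify d ~ f -> Int
  unify Int ~ g
_ _ : Int
  unify Int ~ Int
\y._ : a -> Bool
let x : forall. a -> Bool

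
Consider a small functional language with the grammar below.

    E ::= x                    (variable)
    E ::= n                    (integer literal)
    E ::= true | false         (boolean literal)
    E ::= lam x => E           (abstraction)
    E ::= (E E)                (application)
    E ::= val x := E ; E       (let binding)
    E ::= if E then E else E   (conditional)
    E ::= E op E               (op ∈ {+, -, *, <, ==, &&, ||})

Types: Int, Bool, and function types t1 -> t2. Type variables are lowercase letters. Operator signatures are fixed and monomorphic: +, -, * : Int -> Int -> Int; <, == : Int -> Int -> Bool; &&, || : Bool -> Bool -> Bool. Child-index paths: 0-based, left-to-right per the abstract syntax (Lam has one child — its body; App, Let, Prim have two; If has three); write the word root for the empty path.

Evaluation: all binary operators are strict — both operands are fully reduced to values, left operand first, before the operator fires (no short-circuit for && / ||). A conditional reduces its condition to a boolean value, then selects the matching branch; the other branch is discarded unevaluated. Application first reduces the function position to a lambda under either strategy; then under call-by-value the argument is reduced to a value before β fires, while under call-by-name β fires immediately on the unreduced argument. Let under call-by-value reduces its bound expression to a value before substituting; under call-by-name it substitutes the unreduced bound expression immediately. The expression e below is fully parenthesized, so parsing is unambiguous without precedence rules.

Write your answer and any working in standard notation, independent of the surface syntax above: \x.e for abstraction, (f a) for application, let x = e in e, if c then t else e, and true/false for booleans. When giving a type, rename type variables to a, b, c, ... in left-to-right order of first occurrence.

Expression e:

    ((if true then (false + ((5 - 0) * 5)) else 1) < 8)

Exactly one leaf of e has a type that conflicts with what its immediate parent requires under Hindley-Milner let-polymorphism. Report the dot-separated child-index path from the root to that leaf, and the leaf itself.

Answer: 0.1.0 : false

Working:
  unify Bool ~ Bool
  unify Bool ~ Int
  FAIL: mismatch Bool ~ Int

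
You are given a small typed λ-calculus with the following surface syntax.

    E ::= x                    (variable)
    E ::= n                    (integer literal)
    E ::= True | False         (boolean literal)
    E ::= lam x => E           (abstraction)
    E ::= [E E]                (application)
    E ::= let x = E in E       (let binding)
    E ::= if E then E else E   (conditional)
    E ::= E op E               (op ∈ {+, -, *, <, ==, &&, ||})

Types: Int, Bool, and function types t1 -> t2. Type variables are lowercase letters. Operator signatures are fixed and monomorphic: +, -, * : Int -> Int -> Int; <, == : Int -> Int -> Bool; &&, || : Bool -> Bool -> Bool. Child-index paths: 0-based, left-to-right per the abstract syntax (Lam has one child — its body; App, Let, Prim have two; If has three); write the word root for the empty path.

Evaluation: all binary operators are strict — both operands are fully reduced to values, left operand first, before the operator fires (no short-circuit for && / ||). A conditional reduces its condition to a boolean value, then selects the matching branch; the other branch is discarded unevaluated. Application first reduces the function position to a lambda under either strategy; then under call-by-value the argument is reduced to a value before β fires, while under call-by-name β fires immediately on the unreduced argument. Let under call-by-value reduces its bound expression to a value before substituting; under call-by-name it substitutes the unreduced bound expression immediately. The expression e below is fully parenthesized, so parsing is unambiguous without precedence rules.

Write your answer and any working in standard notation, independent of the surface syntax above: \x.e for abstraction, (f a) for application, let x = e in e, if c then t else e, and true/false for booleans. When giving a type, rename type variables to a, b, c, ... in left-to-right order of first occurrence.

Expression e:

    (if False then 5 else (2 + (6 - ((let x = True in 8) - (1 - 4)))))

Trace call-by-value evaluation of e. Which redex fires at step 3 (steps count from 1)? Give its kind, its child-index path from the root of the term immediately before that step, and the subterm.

Working:
step 0: (if false then 5 else (2 + (6 - ((let x = true in 8) - (1 - 4)))))
step 1: [if@root] (2 + (6 - ((let x = true in 8) - (1 - 4))))
step 2: [let@1.1.0] (2 + (6 - (8 - (1 - 4))))
step 3: [delta@1.1.1] (2 + (6 - (8 - -3)))

Answer: delta at 1.1.1 : (1 - 4)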